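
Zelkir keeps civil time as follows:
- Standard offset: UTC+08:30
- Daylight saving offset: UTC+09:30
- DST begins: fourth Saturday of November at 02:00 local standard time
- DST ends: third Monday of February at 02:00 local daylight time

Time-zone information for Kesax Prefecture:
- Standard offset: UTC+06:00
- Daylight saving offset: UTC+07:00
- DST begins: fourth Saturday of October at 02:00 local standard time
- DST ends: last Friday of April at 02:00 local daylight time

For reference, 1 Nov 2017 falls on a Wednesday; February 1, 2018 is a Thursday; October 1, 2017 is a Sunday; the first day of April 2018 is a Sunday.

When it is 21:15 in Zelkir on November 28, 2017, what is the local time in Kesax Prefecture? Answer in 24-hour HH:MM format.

18:45

1 November 2017 is a Wednesday, so the first Saturday is November 4 and the fourth is November 25.
1 February 2018 is a Thursday, so the first Monday is February 5 and the third is February 19.
November 28, 2017 falls between 25 November 2017 and 19 February 2018, so daylight saving is in effect and Zelkir is at UTC+09:30.
21:15 Zelkir − 9h30m = 11:45 UTC.
1 October 2017 is a Sunday, so the first Saturday is October 7 and the fourth is October 28.
1 April 2018 is a Sunday, so Fridays fall on 6, 13, 20, 27; the last is April 27.
At the standard offset (UTC+06:00), 11:45 UTC + 6h = 17:45 Kesax Prefecture standard time.
The standard-time date in Kesax Prefecture, November 28, 2017, lies within the daylight-saving period (28 October 2017 – 27 April 2018), so Kesax Prefecture is on daylight time, UTC+07:00.
11:45 UTC + 7h = 18:45 Kesax Prefecture.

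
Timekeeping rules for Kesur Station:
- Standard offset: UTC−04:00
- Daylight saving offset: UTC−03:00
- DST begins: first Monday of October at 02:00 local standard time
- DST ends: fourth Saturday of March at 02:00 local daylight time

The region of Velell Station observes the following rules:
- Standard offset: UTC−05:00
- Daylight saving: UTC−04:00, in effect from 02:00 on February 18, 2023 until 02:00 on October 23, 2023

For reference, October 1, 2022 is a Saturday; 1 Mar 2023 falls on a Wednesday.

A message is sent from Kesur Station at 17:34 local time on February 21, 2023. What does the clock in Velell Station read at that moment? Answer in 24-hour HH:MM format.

16:34

1 October 2022 is a Saturday, so the first Monday is October 3.
1 March 2023 is a Wednesday, so the first Saturday is March 4 and the fourth is March 25.
February 21, 2023 lies within the daylight-saving period (3 October 2022 – 25 March 2023), so Kesur Station is on daylight time, UTC−03:00.
17:34 Kesur Station + 3h = 20:34 UTC.
At the standard offset (UTC−05:00), 20:34 UTC − 5h = 15:34 Velell Station standard time.
The standard-time date in Velell Station, February 21, 2023, lies within the daylight-saving period (18 February – 23 October), so Velell Station is on daylight time, UTC−04:00.
20:34 UTC − 4h = 16:34 Velell Station.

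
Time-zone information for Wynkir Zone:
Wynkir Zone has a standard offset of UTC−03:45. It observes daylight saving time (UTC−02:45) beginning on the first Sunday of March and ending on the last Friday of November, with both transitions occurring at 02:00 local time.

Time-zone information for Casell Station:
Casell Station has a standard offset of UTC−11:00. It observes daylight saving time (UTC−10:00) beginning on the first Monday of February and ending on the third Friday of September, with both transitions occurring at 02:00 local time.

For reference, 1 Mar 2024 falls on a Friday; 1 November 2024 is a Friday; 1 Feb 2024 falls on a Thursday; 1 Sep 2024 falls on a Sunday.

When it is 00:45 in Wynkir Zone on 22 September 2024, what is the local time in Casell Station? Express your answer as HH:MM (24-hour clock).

16:30

1 March 2024 is a Friday, so the first Sunday is March 3.
1 November 2024 is a Friday, so Fridays fall on 1, 8, 15, 22, 29; the last is November 29.
Daylight saving runs 3 March – 29 November; 22 September 2024 is inside that window, so Wynkir Zone is at UTC−02:45.
00:45 Wynkir Zone + 2h45m = 03:30 UTC.
1 February 2024 is a Thursday, so the first Monday is February 5.
1 September 2024 is a Sunday, so the first Friday is September 6 and the third is September 20.
At the standard offset (UTC−11:00), 03:30 UTC − 11h = 16:30 Casell Station standard time (rolling into the previous day, 21 September 2024).
Daylight saving runs 5 February – 20 September; the standard-time date in Casell Station, 21 September 2024, is outside that window, so Casell Station is on standard time at UTC−11:00.
03:30 UTC − 11h = 16:30 Casell Station (rolling into the previous day, 21 September 2024).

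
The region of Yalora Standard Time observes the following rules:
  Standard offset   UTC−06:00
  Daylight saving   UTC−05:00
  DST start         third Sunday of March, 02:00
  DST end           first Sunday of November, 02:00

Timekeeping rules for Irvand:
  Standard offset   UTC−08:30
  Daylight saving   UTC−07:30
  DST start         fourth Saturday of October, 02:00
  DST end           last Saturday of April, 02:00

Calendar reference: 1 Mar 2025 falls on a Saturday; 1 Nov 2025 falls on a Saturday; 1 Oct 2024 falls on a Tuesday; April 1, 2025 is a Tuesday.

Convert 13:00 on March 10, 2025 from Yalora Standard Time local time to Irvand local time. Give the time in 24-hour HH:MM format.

1 March 2025 is a Saturday, so the first Sunday is March 2 and the third is March 16.
1 November 2025 is a Saturday, so the first Sunday is November 2.
March 10, 2025 is outside the daylight-saving period (16 March – 2 November), so Yalora Standard Time is on standard time, UTC−06:00.
13:00 Yalora Standard Time + 6h = 19:00 UTC.
1 October 2024 is a Tuesday, so the first Saturday is October 5 and the fourth is October 26.
1 April 2025 is a Tuesday, so Saturdays fall on 5, 12, 19, 26; the last is April 26.
At the standard offset (UTC−08:30), 19:00 UTC − 8h30m = 10:30 Irvand standard time.
Daylight saving runs 26 October 2024 – 26 April 2025; the standard-time date in Irvand, March 10, 2025, is inside that window, so Irvand is at UTC−07:30.
19:00 UTC − 7h30m = 11:30 Irvand.

11:30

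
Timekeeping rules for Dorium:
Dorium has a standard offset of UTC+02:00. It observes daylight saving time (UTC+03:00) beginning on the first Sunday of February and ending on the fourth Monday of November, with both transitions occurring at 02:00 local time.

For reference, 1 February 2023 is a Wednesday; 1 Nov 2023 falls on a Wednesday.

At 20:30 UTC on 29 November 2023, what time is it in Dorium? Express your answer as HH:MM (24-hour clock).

22:30

1 February 2023 is a Wednesday, so the first Sunday is February 5.
1 November 2023 is a Wednesday, so the first Monday is November 6 and the fourth is November 27.
At the standard offset (UTC+02:00), 20:30 UTC + 2h = 22:30 Dorium standard time.
Daylight saving runs 5 February – 27 November; the standard-time date in Dorium, 29 November 2023, is outside that window, so Dorium is on standard time at UTC+02:00.
20:30 UTC + 2h = 22:30 local.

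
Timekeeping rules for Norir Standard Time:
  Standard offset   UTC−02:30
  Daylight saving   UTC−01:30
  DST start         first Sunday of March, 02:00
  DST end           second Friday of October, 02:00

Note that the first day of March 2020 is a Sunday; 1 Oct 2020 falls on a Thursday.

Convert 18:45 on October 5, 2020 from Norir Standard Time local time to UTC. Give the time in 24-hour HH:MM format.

1 March 2020 is a Sunday, so the first Sunday is March 1.
1 October 2020 is a Thursday, so the first Friday is October 2 and the second is October 9.
October 5, 2020 lies within the daylight-saving period (1 March – 9 October), so Norir Standard Time is on daylight time, UTC−01:30.
18:45 local + 1h30m = 20:15 UTC.

20:15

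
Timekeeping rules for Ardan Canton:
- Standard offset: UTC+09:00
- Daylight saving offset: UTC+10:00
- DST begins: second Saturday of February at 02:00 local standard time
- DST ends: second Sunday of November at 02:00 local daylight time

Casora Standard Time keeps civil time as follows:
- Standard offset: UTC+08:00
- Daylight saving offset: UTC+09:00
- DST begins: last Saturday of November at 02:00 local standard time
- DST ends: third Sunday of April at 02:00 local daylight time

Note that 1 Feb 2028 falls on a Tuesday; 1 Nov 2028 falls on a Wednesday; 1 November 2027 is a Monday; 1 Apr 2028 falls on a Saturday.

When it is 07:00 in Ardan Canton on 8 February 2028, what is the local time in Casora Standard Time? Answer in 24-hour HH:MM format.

07:00

1 February 2028 is a Tuesday, so the first Saturday is February 5 and the second is February 12.
1 November 2028 is a Wednesday, so the first Sunday is November 5 and the second is November 12.
Daylight saving runs 12 February – 12 November; 8 February 2028 is outside that window, so Ardan Canton is on standard time at UTC+09:00.
07:00 Ardan Canton − 9h = 22:00 UTC (rolling into the previous day, 7 February 2028).
1 November 2027 is a Monday, so Saturdays fall on 6, 13, 20, 27; the last is November 27.
1 April 2028 is a Saturday, so the first Sunday is April 2 and the third is April 16.
At the standard offset (UTC+08:00), 22:00 UTC + 8h = 06:00 Casora Standard Time standard time (rolling into the next day, 8 February 2028).
The standard-time date in Casora Standard Time, 8 February 2028, falls between 27 November 2027 and 16 April 2028, so daylight saving is in effect and Casora Standard Time is at UTC+09:00.
22:00 UTC + 9h = 07:00 Casora Standard Time (rolling into the next day, 8 February 2028).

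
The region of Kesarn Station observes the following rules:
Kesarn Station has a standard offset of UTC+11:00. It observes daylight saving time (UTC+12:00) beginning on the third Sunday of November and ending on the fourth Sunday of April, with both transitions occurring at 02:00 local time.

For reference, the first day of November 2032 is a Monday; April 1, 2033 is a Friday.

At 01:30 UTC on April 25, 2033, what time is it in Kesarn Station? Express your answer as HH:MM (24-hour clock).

12:30

1 November 2032 is a Monday, so the first Sunday is November 7 and the third is November 21.
1 April 2033 is a Friday, so the first Sunday is April 3 and the fourth is April 24.
At the standard offset (UTC+11:00), 01:30 UTC + 11h = 12:30 Kesarn Station standard time.
The standard-time date in Kesarn Station, April 25, 2033, is outside the daylight-saving period (21 November 2032 – 24 April 2033), so Kesarn Station is on standard time, UTC+11:00.
01:30 UTC + 11h = 12:30 local.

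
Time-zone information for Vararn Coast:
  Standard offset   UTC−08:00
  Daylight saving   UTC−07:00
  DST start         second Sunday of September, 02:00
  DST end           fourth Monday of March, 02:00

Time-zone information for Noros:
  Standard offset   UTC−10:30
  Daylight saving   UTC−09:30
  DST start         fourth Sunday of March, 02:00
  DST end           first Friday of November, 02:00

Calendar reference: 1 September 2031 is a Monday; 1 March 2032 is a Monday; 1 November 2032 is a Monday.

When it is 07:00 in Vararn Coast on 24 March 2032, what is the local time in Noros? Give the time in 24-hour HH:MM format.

04:30

1 September 2031 is a Monday, so the first Sunday is September 7 and the second is September 14.
1 March 2032 is a Monday, so the first Monday is March 1 and the fourth is March 22.
24 March 2032 does not fall between 14 September 2031 and 22 March 2032, so daylight saving is not in effect and Vararn Coast is at UTC−08:00.
07:00 Vararn Coast + 8h = 15:00 UTC.
1 March 2032 is a Monday, so the first Sunday is March 7 and the fourth is March 28.
1 November 2032 is a Monday, so the first Friday is November 5.
At the standard offset (UTC−10:30), 15:00 UTC − 10h30m = 04:30 Noros standard time.
The standard-time date in Noros, 24 March 2032, does not fall between 28 March and 5 November, so daylight saving is not in effect and Noros is at UTC−10:30.
15:00 UTC − 10h30m = 04:30 Noros.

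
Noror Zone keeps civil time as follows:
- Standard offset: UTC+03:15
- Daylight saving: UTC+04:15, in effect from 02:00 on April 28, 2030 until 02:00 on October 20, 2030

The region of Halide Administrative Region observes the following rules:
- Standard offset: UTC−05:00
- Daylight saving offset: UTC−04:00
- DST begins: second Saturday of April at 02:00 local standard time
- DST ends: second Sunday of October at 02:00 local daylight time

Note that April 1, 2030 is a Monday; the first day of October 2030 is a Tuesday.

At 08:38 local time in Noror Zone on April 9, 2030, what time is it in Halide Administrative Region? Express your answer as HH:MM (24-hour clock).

April 9, 2030 is outside the daylight-saving period (28 April – 20 October), so Noror Zone is on standard time, UTC+03:15.
08:38 Noror Zone − 3h15m = 05:23 UTC.
1 April 2030 is a Monday, so the first Saturday is April 6 and the second is April 13.
1 October 2030 is a Tuesday, so the first Sunday is October 6 and the second is October 13.
At the standard offset (UTC−05:00), 05:23 UTC − 5h = 00:23 Halide Administrative Region standard time.
The standard-time date in Halide Administrative Region, April 9, 2030, does not fall between 13 April and 13 October, so daylight saving is not in effect and Halide Administrative Region is at UTC−05:00.
05:23 UTC − 5h = 00:23 Halide Administrative Region.

00:23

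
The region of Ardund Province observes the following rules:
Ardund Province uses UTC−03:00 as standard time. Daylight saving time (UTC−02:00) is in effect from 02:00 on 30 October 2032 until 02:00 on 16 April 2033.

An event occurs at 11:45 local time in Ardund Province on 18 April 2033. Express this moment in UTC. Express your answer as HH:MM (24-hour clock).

Daylight saving runs 30 October 2032 – 16 April 2033; 18 April 2033 is outside that window, so Ardund Province is on standard time at UTC−03:00.
11:45 local + 3h = 14:45 UTC.

14:45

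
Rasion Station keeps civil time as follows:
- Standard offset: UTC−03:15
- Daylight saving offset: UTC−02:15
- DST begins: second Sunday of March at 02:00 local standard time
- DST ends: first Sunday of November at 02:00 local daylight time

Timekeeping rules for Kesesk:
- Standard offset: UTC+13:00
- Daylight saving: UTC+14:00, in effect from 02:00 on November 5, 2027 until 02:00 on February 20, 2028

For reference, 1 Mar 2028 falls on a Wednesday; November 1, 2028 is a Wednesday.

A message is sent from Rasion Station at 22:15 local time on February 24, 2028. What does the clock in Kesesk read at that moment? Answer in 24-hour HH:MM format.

14:30

1 March 2028 is a Wednesday, so the first Sunday is March 5 and the second is March 12.
1 November 2028 is a Wednesday, so the first Sunday is November 5.
Daylight saving runs 12 March – 5 November; February 24, 2028 is outside that window, so Rasion Station is on standard time at UTC−03:15.
22:15 Rasion Station + 3h15m = 01:30 UTC (rolling into the next day, 25 February 2028).
At the standard offset (UTC+13:00), 01:30 UTC + 13h = 14:30 Kesesk standard time.
The standard-time date in Kesesk, February 25, 2028, does not fall between 5 November 2027 and 20 February 2028, so daylight saving is not in effect and Kesesk is at UTC+13:00.
01:30 UTC + 13h = 14:30 Kesesk.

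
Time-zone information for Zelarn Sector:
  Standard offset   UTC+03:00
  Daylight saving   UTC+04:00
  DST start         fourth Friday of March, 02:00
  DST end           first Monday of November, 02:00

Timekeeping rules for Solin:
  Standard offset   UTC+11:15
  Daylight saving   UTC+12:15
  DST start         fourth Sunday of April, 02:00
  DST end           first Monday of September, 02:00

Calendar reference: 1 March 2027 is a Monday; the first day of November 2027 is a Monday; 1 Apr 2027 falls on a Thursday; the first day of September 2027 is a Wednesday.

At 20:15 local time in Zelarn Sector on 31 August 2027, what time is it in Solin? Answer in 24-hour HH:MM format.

1 March 2027 is a Monday, so the first Friday is March 5 and the fourth is March 26.
1 November 2027 is a Monday, so the first Monday is November 1.
31 August 2027 falls between 26 March and 1 November, so daylight saving is in effect and Zelarn Sector is at UTC+04:00.
20:15 Zelarn Sector − 4h = 16:15 UTC.
1 April 2027 is a Thursday, so the first Sunday is April 4 and the fourth is April 25.
1 September 2027 is a Wednesday, so the first Monday is September 6.
At the standard offset (UTC+11:15), 16:15 UTC + 11h15m = 03:30 Solin standard time (rolling into the next day, 1 September 2027).
The standard-time date in Solin, 1 September 2027, falls between 25 April and 6 September, so daylight saving is in effect and Solin is at UTC+12:15.
16:15 UTC + 12h15m = 04:30 Solin (rolling into the next day, 1 September 2027).

04:30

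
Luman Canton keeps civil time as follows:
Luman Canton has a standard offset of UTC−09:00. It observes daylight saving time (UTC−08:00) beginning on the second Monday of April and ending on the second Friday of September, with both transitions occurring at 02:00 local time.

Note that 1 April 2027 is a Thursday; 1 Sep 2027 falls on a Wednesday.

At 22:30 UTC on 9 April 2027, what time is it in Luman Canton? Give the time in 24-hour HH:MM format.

13:30

1 April 2027 is a Thursday, so the first Monday is April 5 and the second is April 12.
1 September 2027 is a Wednesday, so the first Friday is September 3 and the second is September 10.
At the standard offset (UTC−09:00), 22:30 UTC − 9h = 13:30 Luman Canton standard time.
The standard-time date in Luman Canton, 9 April 2027, does not fall between 12 April and 10 September, so daylight saving is not in effect and Luman Canton is at UTC−09:00.
22:30 UTC − 9h = 13:30 local.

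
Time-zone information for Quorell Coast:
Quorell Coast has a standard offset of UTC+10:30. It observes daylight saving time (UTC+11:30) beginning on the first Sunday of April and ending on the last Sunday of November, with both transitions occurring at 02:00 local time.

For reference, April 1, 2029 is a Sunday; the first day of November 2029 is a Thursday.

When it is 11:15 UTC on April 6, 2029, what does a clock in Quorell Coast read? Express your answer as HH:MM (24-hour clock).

22:45

1 April 2029 is a Sunday, so the first Sunday is April 1.
1 November 2029 is a Thursday, so Sundays fall on 4, 11, 18, 25; the last is November 25.
At the standard offset (UTC+10:30), 11:15 UTC + 10h30m = 21:45 Quorell Coast standard time.
The standard-time date in Quorell Coast, April 6, 2029, lies within the daylight-saving period (1 April – 25 November), so Quorell Coast is on daylight time, UTC+11:30.
11:15 UTC + 11h30m = 22:45 local.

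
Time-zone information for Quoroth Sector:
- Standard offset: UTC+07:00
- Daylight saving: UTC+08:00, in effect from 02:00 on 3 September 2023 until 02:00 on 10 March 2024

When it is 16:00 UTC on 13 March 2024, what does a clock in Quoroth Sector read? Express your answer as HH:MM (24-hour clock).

23:00

At the standard offset (UTC+07:00), 16:00 UTC + 7h = 23:00 Quoroth Sector standard time.
Daylight saving runs 3 September 2023 – 10 March 2024; the standard-time date in Quoroth Sector, 13 March 2024, is outside that window, so Quoroth Sector is on standard time at UTC+07:00.
16:00 UTC + 7h = 23:00 local.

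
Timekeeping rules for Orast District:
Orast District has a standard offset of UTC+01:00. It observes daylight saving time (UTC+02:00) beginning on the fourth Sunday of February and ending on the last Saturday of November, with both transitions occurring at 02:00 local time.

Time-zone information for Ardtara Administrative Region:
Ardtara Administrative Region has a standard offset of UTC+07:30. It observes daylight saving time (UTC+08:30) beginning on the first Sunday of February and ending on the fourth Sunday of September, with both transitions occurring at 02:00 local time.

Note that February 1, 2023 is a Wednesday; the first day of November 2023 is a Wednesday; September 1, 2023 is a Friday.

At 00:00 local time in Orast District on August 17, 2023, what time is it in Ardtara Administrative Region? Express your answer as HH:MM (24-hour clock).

1 February 2023 is a Wednesday, so the first Sunday is February 5 and the fourth is February 26.
1 November 2023 is a Wednesday, so Saturdays fall on 4, 11, 18, 25; the last is November 25.
August 17, 2023 falls between 26 February and 25 November, so daylight saving is in effect and Orast District is at UTC+02:00.
00:00 Orast District − 2h = 22:00 UTC (rolling into the previous day, 16 August 2023).
1 February 2023 is a Wednesday, so the first Sunday is February 5.
1 September 2023 is a Friday, so the first Sunday is September 3 and the fourth is September 24.
At the standard offset (UTC+07:30), 22:00 UTC + 7h30m = 05:30 Ardtara Administrative Region standard time (rolling into the next day, 17 August 2023).
The standard-time date in Ardtara Administrative Region, August 17, 2023, falls between 5 February and 24 September, so daylight saving is in effect and Ardtara Administrative Region is at UTC+08:30.
22:00 UTC + 8h30m = 06:30 Ardtara Administrative Region (rolling into the next day, 17 August 2023).

06:30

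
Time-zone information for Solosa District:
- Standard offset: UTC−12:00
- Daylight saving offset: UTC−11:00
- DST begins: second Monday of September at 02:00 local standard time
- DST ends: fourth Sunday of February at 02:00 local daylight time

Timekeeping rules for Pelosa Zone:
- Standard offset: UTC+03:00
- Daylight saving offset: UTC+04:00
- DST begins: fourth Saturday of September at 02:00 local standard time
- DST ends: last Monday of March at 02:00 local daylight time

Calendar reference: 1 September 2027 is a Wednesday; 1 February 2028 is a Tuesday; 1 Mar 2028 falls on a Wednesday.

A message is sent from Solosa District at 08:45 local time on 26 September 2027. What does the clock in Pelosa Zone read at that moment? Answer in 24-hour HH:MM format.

1 September 2027 is a Wednesday, so the first Monday is September 6 and the second is September 13.
1 February 2028 is a Tuesday, so the first Sunday is February 6 and the fourth is February 27.
26 September 2027 falls between 13 September 2027 and 27 February 2028, so daylight saving is in effect and Solosa District is at UTC−11:00.
08:45 Solosa District + 11h = 19:45 UTC.
1 September 2027 is a Wednesday, so the first Saturday is September 4 and the fourth is September 25.
1 March 2028 is a Wednesday, so Mondays fall on 6, 13, 20, 27; the last is March 27.
At the standard offset (UTC+03:00), 19:45 UTC + 3h = 22:45 Pelosa Zone standard time.
The standard-time date in Pelosa Zone, 26 September 2027, falls between 25 September 2027 and 27 March 2028, so daylight saving is in effect and Pelosa Zone is at UTC+04:00.
19:45 UTC + 4h = 23:45 Pelosa Zone.

23:45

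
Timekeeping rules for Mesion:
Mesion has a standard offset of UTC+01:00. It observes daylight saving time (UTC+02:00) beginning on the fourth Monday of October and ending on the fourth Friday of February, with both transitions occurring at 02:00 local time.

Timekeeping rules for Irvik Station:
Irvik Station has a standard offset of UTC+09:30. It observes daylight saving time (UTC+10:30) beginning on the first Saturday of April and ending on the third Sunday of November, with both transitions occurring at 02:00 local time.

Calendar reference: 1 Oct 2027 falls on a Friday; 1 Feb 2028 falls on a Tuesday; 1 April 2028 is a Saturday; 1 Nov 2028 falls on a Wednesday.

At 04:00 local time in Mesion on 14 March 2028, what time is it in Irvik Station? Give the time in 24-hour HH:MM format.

1 October 2027 is a Friday, so the first Monday is October 4 and the fourth is October 25.
1 February 2028 is a Tuesday, so the first Friday is February 4 and the fourth is February 25.
14 March 2028 is outside the daylight-saving period (25 October 2027 – 25 February 2028), so Mesion is on standard time, UTC+01:00.
04:00 Mesion − 1h = 03:00 UTC.
1 April 2028 is a Saturday, so the first Saturday is April 1.
1 November 2028 is a Wednesday, so the first Sunday is November 5 and the third is November 19.
At the standard offset (UTC+09:30), 03:00 UTC + 9h30m = 12:30 Irvik Station standard time.
Daylight saving runs 1 April – 19 November; the standard-time date in Irvik Station, 14 March 2028, is outside that window, so Irvik Station is on standard time at UTC+09:30.
03:00 UTC + 9h30m = 12:30 Irvik Station.

12:30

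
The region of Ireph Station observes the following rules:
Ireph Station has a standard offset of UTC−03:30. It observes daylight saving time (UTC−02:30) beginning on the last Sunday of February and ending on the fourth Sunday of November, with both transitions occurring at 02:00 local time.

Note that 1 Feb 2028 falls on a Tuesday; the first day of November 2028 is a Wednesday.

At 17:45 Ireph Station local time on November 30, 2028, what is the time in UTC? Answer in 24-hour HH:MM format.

21:15

1 February 2028 is a Tuesday, so Sundays fall on 6, 13, 20, 27; the last is February 27.
1 November 2028 is a Wednesday, so the first Sunday is November 5 and the fourth is November 26.
November 30, 2028 does not fall between 27 February and 26 November, so daylight saving is not in effect and Ireph Station is at UTC−03:30.
17:45 local + 3h30m = 21:15 UTC.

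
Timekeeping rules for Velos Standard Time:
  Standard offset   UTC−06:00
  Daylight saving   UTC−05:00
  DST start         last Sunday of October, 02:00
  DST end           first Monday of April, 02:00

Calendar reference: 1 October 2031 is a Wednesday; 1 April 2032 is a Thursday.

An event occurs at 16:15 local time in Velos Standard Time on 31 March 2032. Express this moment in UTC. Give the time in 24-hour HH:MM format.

1 October 2031 is a Wednesday, so Sundays fall on 5, 12, 19, 26; the last is October 26.
1 April 2032 is a Thursday, so the first Monday is April 5.
Daylight saving runs 26 October 2031 – 5 April 2032; 31 March 2032 is inside that window, so Velos Standard Time is at UTC−05:00.
16:15 local + 5h = 21:15 UTC.

21:15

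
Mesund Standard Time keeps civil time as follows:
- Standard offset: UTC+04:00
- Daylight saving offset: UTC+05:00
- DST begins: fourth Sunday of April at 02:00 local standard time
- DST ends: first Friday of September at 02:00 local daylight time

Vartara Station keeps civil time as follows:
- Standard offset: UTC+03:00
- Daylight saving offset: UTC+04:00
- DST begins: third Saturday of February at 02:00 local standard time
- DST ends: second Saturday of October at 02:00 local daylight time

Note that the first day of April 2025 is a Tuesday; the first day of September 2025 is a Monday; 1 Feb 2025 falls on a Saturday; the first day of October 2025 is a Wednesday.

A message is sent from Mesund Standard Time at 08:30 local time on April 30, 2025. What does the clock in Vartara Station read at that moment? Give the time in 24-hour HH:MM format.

1 April 2025 is a Tuesday, so the first Sunday is April 6 and the fourth is April 27.
1 September 2025 is a Monday, so the first Friday is September 5.
April 30, 2025 falls between 27 April and 5 September, so daylight saving is in effect and Mesund Standard Time is at UTC+05:00.
08:30 Mesund Standard Time − 5h = 03:30 UTC.
1 February 2025 is a Saturday, so the first Saturday is February 1 and the third is February 15.
1 October 2025 is a Wednesday, so the first Saturday is October 4 and the second is October 11.
At the standard offset (UTC+03:00), 03:30 UTC + 3h = 06:30 Vartara Station standard time.
The standard-time date in Vartara Station, April 30, 2025, falls between 15 February and 11 October, so daylight saving is in effect and Vartara Station is at UTC+04:00.
03:30 UTC + 4h = 07:30 Vartara Station.

07:30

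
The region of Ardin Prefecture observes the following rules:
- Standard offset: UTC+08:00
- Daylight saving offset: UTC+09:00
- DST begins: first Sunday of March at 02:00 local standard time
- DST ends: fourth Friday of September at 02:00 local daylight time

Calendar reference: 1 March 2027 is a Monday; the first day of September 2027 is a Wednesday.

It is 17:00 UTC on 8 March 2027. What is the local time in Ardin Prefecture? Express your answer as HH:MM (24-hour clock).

02:00

1 March 2027 is a Monday, so the first Sunday is March 7.
1 September 2027 is a Wednesday, so the first Friday is September 3 and the fourth is September 24.
At the standard offset (UTC+08:00), 17:00 UTC + 8h = 01:00 Ardin Prefecture standard time (rolling into the next day, 9 March 2027).
The standard-time date in Ardin Prefecture, 9 March 2027, lies within the daylight-saving period (7 March – 24 September), so Ardin Prefecture is on daylight time, UTC+09:00.
17:00 UTC + 9h = 02:00 local (rolling into the next day, 9 March 2027).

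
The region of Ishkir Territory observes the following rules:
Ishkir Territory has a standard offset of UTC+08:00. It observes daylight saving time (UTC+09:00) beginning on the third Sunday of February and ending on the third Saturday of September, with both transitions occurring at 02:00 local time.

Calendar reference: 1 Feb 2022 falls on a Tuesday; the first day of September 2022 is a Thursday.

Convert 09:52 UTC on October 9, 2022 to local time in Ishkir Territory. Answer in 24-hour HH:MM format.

17:52

1 February 2022 is a Tuesday, so the first Sunday is February 6 and the third is February 20.
1 September 2022 is a Thursday, so the first Saturday is September 3 and the third is September 17.
At the standard offset (UTC+08:00), 09:52 UTC + 8h = 17:52 Ishkir Territory standard time.
The standard-time date in Ishkir Territory, October 9, 2022, does not fall between 20 February and 17 September, so daylight saving is not in effect and Ishkir Territory is at UTC+08:00.
09:52 UTC + 8h = 17:52 local.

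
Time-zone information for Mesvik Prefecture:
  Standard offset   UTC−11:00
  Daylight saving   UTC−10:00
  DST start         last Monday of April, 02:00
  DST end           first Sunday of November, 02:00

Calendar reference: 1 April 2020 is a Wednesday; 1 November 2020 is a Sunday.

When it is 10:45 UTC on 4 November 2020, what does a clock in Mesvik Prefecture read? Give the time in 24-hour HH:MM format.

23:45

1 April 2020 is a Wednesday, so Mondays fall on 6, 13, 20, 27; the last is April 27.
1 November 2020 is a Sunday, so the first Sunday is November 1.
At the standard offset (UTC−11:00), 10:45 UTC − 11h = 23:45 Mesvik Prefecture standard time (rolling into the previous day, 3 November 2020).
Daylight saving runs 27 April – 1 November; the standard-time date in Mesvik Prefecture, 3 November 2020, is outside that window, so Mesvik Prefecture is on standard time at UTC−11:00.
10:45 UTC − 11h = 23:45 local (rolling into the previous day, 3 November 2020).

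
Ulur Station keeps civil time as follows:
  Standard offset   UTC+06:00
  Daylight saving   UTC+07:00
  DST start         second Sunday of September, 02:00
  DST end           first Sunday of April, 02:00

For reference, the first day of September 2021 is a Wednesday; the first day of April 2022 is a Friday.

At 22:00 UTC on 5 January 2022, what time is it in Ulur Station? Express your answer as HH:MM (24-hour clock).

1 September 2021 is a Wednesday, so the first Sunday is September 5 and the second is September 12.
1 April 2022 is a Friday, so the first Sunday is April 3.
At the standard offset (UTC+06:00), 22:00 UTC + 6h = 04:00 Ulur Station standard time (rolling into the next day, 6 January 2022).
The standard-time date in Ulur Station, 6 January 2022, falls between 12 September 2021 and 3 April 2022, so daylight saving is in effect and Ulur Station is at UTC+07:00.
22:00 UTC + 7h = 05:00 local (rolling into the next day, 6 January 2022).

05:00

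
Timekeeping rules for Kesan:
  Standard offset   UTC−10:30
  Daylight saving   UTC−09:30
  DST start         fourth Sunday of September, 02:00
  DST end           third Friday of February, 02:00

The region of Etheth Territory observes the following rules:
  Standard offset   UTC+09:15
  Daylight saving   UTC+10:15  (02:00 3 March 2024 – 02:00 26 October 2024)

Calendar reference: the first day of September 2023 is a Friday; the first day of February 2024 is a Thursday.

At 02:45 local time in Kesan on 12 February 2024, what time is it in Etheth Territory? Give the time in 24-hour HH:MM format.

1 September 2023 is a Friday, so the first Sunday is September 3 and the fourth is September 24.
1 February 2024 is a Thursday, so the first Friday is February 2 and the third is February 16.
12 February 2024 falls between 24 September 2023 and 16 February 2024, so daylight saving is in effect and Kesan is at UTC−09:30.
02:45 Kesan + 9h30m = 12:15 UTC.
At the standard offset (UTC+09:15), 12:15 UTC + 9h15m = 21:30 Etheth Territory standard time.
The standard-time date in Etheth Territory, 12 February 2024, does not fall between 3 March and 26 October, so daylight saving is not in effect and Etheth Territory is at UTC+09:15.
12:15 UTC + 9h15m = 21:30 Etheth Territory.

21:30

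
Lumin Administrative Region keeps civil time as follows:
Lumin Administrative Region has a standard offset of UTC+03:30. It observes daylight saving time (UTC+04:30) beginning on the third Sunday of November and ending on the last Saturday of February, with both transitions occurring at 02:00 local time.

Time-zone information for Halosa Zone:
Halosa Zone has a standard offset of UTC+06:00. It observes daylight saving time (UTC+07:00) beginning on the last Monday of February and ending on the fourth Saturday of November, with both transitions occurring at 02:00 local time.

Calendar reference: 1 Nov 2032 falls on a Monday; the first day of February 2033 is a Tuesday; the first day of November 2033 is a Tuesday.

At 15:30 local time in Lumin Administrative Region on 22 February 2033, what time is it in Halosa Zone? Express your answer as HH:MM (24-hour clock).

1 November 2032 is a Monday, so the first Sunday is November 7 and the third is November 21.
1 February 2033 is a Tuesday, so Saturdays fall on 5, 12, 19, 26; the last is February 26.
22 February 2033 lies within the daylight-saving period (21 November 2032 – 26 February 2033), so Lumin Administrative Region is on daylight time, UTC+04:30.
15:30 Lumin Administrative Region − 4h30m = 11:00 UTC.
1 February 2033 is a Tuesday, so Mondays fall on 7, 14, 21, 28; the last is February 28.
1 November 2033 is a Tuesday, so the first Saturday is November 5 and the fourth is November 26.
At the standard offset (UTC+06:00), 11:00 UTC + 6h = 17:00 Halosa Zone standard time.
The standard-time date in Halosa Zone, 22 February 2033, is outside the daylight-saving period (28 February – 26 November), so Halosa Zone is on standard time, UTC+06:00.
11:00 UTC + 6h = 17:00 Halosa Zone.

17:00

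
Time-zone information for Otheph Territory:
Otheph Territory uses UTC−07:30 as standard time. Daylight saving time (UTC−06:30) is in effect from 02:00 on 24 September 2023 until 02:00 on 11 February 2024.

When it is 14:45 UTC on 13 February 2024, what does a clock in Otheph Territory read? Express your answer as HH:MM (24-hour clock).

At the standard offset (UTC−07:30), 14:45 UTC − 7h30m = 07:15 Otheph Territory standard time.
The standard-time date in Otheph Territory, 13 February 2024, is outside the daylight-saving period (24 September 2023 – 11 February 2024), so Otheph Territory is on standard time, UTC−07:30.
14:45 UTC − 7h30m = 07:15 local.

07:15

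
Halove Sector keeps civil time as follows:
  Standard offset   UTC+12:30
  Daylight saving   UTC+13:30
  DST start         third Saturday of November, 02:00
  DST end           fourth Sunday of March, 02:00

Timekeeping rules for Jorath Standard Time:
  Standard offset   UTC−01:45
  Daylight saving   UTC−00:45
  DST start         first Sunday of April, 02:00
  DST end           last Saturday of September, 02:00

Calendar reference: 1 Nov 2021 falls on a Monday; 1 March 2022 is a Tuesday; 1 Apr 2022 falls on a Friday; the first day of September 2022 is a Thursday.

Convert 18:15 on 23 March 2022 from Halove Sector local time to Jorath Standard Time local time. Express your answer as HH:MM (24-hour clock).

1 November 2021 is a Monday, so the first Saturday is November 6 and the third is November 20.
1 March 2022 is a Tuesday, so the first Sunday is March 6 and the fourth is March 27.
Daylight saving runs 20 November 2021 – 27 March 2022; 23 March 2022 is inside that window, so Halove Sector is at UTC+13:30.
18:15 Halove Sector − 13h30m = 04:45 UTC.
1 April 2022 is a Friday, so the first Sunday is April 3.
1 September 2022 is a Thursday, so Saturdays fall on 3, 10, 17, 24; the last is September 24.
At the standard offset (UTC−01:45), 04:45 UTC − 1h45m = 03:00 Jorath Standard Time standard time.
The standard-time date in Jorath Standard Time, 23 March 2022, does not fall between 3 April and 24 September, so daylight saving is not in effect and Jorath Standard Time is at UTC−01:45.
04:45 UTC − 1h45m = 03:00 Jorath Standard Time.

03:00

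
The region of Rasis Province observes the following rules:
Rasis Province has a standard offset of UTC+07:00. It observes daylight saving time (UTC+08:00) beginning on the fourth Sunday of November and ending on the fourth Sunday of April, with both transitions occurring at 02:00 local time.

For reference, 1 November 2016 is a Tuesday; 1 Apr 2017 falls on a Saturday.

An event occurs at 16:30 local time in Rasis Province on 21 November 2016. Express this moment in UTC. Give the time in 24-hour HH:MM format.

1 November 2016 is a Tuesday, so the first Sunday is November 6 and the fourth is November 27.
1 April 2017 is a Saturday, so the first Sunday is April 2 and the fourth is April 23.
21 November 2016 does not fall between 27 November 2016 and 23 April 2017, so daylight saving is not in effect and Rasis Province is at UTC+07:00.
16:30 local − 7h = 09:30 UTC.

09:30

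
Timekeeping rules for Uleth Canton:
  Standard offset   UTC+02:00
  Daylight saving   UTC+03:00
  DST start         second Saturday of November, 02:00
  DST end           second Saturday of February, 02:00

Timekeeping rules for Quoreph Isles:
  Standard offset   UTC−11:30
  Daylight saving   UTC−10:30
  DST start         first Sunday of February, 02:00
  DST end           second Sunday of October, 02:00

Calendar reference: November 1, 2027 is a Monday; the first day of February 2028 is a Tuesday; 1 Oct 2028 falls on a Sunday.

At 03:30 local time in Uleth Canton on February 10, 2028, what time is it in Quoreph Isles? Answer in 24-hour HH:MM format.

1 November 2027 is a Monday, so the first Saturday is November 6 and the second is November 13.
1 February 2028 is a Tuesday, so the first Saturday is February 5 and the second is February 12.
February 10, 2028 lies within the daylight-saving period (13 November 2027 – 12 February 2028), so Uleth Canton is on daylight time, UTC+03:00.
03:30 Uleth Canton − 3h = 00:30 UTC.
1 February 2028 is a Tuesday, so the first Sunday is February 6.
1 October 2028 is a Sunday, so the first Sunday is October 1 and the second is October 8.
At the standard offset (UTC−11:30), 00:30 UTC − 11h30m = 13:00 Quoreph Isles standard time (rolling into the previous day, 9 February 2028).
Daylight saving runs 6 February – 8 October; the standard-time date in Quoreph Isles, February 9, 2028, is inside that window, so Quoreph Isles is at UTC−10:30.
00:30 UTC − 10h30m = 14:00 Quoreph Isles (rolling into the previous day, 9 February 2028).

14:00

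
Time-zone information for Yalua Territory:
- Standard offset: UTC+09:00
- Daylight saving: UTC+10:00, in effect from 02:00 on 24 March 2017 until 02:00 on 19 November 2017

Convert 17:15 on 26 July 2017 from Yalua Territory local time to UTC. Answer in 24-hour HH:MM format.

Daylight saving runs 24 March – 19 November; 26 July 2017 is inside that window, so Yalua Territory is at UTC+10:00.
17:15 local − 10h = 07:15 UTC.

07:15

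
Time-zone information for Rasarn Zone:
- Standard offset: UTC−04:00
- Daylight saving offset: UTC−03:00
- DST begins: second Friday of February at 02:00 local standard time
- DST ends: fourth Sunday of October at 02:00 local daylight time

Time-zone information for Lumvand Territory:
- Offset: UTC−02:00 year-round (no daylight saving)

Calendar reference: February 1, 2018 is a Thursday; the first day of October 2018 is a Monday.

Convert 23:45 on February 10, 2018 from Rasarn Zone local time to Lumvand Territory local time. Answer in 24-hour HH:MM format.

00:45

1 February 2018 is a Thursday, so the first Friday is February 2 and the second is February 9.
1 October 2018 is a Monday, so the first Sunday is October 7 and the fourth is October 28.
Daylight saving runs 9 February – 28 October; February 10, 2018 is inside that window, so Rasarn Zone is at UTC−03:00.
23:45 Rasarn Zone + 3h = 02:45 UTC (rolling into the next day, 11 February 2018).
Lumvand Territory stays on UTC−02:00 all year.
02:45 UTC − 2h = 00:45 Lumvand Territory.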